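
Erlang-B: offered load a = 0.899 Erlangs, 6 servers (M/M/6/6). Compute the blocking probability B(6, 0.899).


B(c,a) = (a^c/c!) / Σ_{k=0}^{c} a^k/k!
a^6/6! = 0.0007332
Σ terms (k=0..6): 1.00000 + 0.89900 + 0.40410 + 0.12110 + 0.02722 + 0.004893 + 0.0007332 = 2.457039
B = 0.0007332/2.457039 = 0.0002984

Final: 0.0002984


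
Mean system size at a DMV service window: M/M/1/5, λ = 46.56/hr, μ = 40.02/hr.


ρ = 46.56/40.02 = 1.1634
L = ρ[1 − (K+1)ρ^K + Kρ^(K+1)] / [(1−ρ)(1−ρ^(K+1))]
Numerator: 1.1634·(1 − 6·2.131471 + 5·2.479792) = 0.709843
Denominator: (-0.1634)·(-1.479792) = 0.241825
L = 0.709843/0.241825 = 2.9354

Final: 2.9354


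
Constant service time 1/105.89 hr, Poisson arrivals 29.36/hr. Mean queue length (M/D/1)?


ρ = 29.36/105.89 = 0.2773
M/D/1: Lq = ρ²/(2(1−ρ)) = 0.07688/(2·0.7227) = 0.05319

Final: 0.05319


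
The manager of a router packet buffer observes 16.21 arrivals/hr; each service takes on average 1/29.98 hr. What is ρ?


ρ = λ/μ = 16.21/29.98 = 0.5407

Final: 0.5407


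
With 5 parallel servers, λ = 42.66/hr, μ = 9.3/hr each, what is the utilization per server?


ρ = λ/(cμ) = 42.66/(5·9.3) = 42.66/46.50 = 0.9174

Final: 0.9174


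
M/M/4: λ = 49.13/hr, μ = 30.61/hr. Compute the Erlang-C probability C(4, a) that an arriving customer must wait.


a = λ/μ = 1.6050; ρ = a/4 = 0.4013
P₀ = 0.198253 (from M/M/c formula)
C(c,a) = [a^c/(c!(1−ρ))]·P₀ = [6.63642/(24·0.5987)]·0.198253
= 0.46183·0.198253 = 0.091559

Final: 0.091559


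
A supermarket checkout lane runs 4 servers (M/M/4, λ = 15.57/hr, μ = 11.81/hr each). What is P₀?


a = λ/μ = 15.57/11.81 = 1.3184; ρ = a/c = 0.3296
Σ_{k=0}^{3} a^k/k! (terms k=0..3) = 1.00000 + 1.31837 + 0.86906 + 0.38191 = 3.56934
Tail: a^4/(4!(1−ρ)) = 3.02103/(24·0.6704) = 0.18776
P₀ = 1/(3.56934 + 0.18776) = 1/3.75710 = 0.266162

Final: 0.266162


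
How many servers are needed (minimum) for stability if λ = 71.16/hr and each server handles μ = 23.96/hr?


Stability requires cμ > λ ⇔ c > λ/μ.
λ/μ = 71.16/23.96 = 2.9699
Minimum integer c = ⌊2.9699⌋ + 1 = 3
Check: 3·23.96 = 71.88 > 71.16, while 2·23.96 = 47.92 ≤ 71.16

Final: 3 servers


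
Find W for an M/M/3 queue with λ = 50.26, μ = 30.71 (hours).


a = 1.6366; ρ = 0.5455; P₀ = 0.179102
Lq = P₀·a^c·ρ/(c!(1−ρ)²) = 0.34562
Wq = Lq/λ = 0.34562/50.26 = 0.006877 hr
W = Wq + 1/μ = 0.006877 + 0.03256 = 0.03944 hr

Final: 0.03944 hr


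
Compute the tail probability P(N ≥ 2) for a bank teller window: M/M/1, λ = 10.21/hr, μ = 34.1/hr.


ρ = 10.21/34.1 = 0.2994
P(N ≥ n) = ρ^n = 0.2994^2 = 0.089648

Final: 0.089648


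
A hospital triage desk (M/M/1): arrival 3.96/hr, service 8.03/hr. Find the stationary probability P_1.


ρ = 3.96/8.03 = 0.4932
P_n = (1−ρ)·ρ^n = (1 − 0.4932)·0.4932^1 = 0.5068·0.493151 = 0.249953

Final: 0.249953


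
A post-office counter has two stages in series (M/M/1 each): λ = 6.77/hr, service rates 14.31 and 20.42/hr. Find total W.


Each node sees arrival rate λ = 6.77/hr (tandem ⇒ throughput preserved).
W₁ = 1/(μ₁−λ) = 1/(14.31−6.77) = 0.13263 hr
W₂ = 1/(μ₂−λ) = 1/(20.42−6.77) = 0.07326 hr
W_total = W₁ + W₂ = 0.13263 + 0.07326 = 0.20589 hr

Final: 0.20589 hr


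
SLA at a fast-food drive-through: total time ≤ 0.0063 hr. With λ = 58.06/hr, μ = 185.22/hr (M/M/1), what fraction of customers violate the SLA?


W ~ Exponential(μ−λ) for M/M/1.
μ − λ = 185.22 − 58.06 = 127.1600
P(W > t) = e^{−(μ−λ)t} = e^{−0.8011} = 0.448831

Final: 0.448831


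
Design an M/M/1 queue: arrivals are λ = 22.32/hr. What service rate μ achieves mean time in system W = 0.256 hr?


W = 1/(μ−λ) ⇒ μ − λ = 1/W = 1/0.256 = 3.9062
μ = λ + 1/W = 22.32 + 3.9062 = 26.2263 per hr

Final: 26.2263 /hr


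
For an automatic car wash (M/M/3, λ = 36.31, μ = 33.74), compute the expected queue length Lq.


a = λ/μ = 1.0762; ρ = a/3 = 0.3587
P₀ = 0.335664
Lq = P₀·a^c·ρ / (c!·(1−ρ)²) = 0.335664·1.24636·0.3587/(6·0.41124)
= 0.06082

Final: 0.06082


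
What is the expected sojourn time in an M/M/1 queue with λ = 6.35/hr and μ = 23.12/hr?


W = 1/(μ−λ) = 1/(23.12 − 6.35) = 1/16.77 = 0.05963 hr

Final: 0.05963 hr


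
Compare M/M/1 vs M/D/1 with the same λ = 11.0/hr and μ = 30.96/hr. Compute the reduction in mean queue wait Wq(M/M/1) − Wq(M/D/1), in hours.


ρ = 11.0/30.96 = 0.3553
Wq(M/M/1) = ρ/(μ−λ) = 0.3553/19.96 = 0.01780 hr
Wq(M/D/1) = ρ/(2(μ−λ)) = 0.008900 hr
Savings = 0.01780 − 0.008900 = 0.008900 hr

Final: 0.008900 hr


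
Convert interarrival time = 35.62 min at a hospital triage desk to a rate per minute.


λ = 1/(interarrival time) in consistent units.
1 minute = 1 min, so λ = 1/35.62 = 0.02807 per minute

Final: 0.02807 /min


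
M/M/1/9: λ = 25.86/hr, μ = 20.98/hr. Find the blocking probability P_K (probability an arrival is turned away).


ρ = λ/μ = 25.86/20.98 = 1.2326
P_K = (1−ρ)ρ^K/(1−ρ^(K+1)) = (-0.2326·6.567610)/(1 − 8.095252)
= -1.527642/-7.095252 = 0.215305

Final: 0.215305


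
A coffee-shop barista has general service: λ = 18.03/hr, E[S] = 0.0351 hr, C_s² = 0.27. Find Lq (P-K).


ρ = λ·E[S] = 18.03·0.0351 = 0.6329
Lq = ρ²(1+C_s²)/(2(1−ρ)) = 0.4005·(1+0.27)/(2·0.3671)
= 0.4005·1.2700/0.7343 = 0.69269

Final: 0.69269


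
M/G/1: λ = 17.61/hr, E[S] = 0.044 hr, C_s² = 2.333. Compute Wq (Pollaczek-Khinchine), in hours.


ρ = λ·E[S] = 17.61·0.044 = 0.7748
E[S²] = E[S]²(1+C_s²) = 0.044²·(1+2.333) = 0.006453
Wq = λ·E[S²]/(2(1−ρ)) = 17.61·0.006453/(2·0.2252) = 0.25234 hr

Final: 0.25234 hr


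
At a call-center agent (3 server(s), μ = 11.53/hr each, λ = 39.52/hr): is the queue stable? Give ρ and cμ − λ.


Total capacity cμ = 3·11.53 = 34.59/hr
ρ = λ/(cμ) = 39.52/34.59 = 1.1425
Stable ⇔ ρ < 1: NO
Spare capacity = cμ − λ = 34.59 − 39.52 = -4.93/hr

Final: ρ = 1.1425; unstable; margin = -4.93/hr


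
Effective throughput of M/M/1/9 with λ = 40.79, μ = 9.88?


ρ = 4.1285; P_K = (1−ρ)ρ^9/(1−ρ^10) = 0.757784
λ_eff = λ(1 − P_K) = 40.79·(1 − 0.757784) = 40.79·0.242216 = 9.8800 /hr

Final: 9.8800 /hr


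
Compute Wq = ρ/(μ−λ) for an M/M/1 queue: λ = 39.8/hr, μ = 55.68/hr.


ρ = 39.8/55.68 = 0.7148
Wq = ρ/(μ−λ) = 0.7148/(55.68 − 39.8) = 0.7148/15.88 = 0.04501 hr

Final: 0.04501 hr


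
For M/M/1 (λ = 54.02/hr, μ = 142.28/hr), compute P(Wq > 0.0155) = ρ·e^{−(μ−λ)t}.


ρ = 54.02/142.28 = 0.3797
P(Wq > t) = ρ·e^{−(μ−λ)t} = 0.3797·e^{−1.3680}
= 0.3797·0.254608 = 0.096668

Final: 0.096668


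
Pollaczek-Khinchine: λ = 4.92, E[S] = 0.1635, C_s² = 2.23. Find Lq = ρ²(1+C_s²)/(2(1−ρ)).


ρ = λ·E[S] = 4.92·0.1635 = 0.8044
Lq = ρ²(1+C_s²)/(2(1−ρ)) = 0.6471·(1+2.23)/(2·0.1956)
= 0.6471·3.2300/0.3912 = 5.34335

Final: 5.34335


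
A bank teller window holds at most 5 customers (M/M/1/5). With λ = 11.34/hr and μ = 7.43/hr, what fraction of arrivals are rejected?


ρ = λ/μ = 11.34/7.43 = 1.5262
P_K = (1−ρ)ρ^K/(1−ρ^(K+1)) = (-0.5262·8.281733)/(1 − 12.639953)
= -4.358220/-11.639953 = 0.374419

Final: 0.374419


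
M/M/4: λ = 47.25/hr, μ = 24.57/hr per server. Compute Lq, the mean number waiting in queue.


a = λ/μ = 1.9231; ρ = a/4 = 0.4808
P₀ = 0.141743
Lq = P₀·a^c·ρ / (c!·(1−ρ)²) = 0.141743·13.67687·0.4808/(24·0.26960)
= 0.14404

Final: 0.14404


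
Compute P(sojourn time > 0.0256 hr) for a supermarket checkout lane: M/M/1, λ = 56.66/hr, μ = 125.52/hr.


W ~ Exponential(μ−λ) for M/M/1.
μ − λ = 125.52 − 56.66 = 68.8600
P(W > t) = e^{−(μ−λ)t} = e^{−1.7628} = 0.171561

Final: 0.171561


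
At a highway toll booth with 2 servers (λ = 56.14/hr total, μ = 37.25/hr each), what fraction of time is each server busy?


ρ = λ/(cμ) = 56.14/(2·37.25) = 56.14/74.50 = 0.7536

Final: 0.7536


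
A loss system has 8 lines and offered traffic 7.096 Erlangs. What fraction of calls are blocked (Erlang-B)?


B(c,a) = (a^c/c!) / Σ_{k=0}^{c} a^k/k!
a^8/8! = 159.436713
Σ terms (k=0..8): 1.00000 + 7.09600 + 25.17661 + 59.55107 + 105.64360 + 149.92939 + 177.31650 + 179.74827 + 159.43671 = 864.898148
B = 159.436713/864.898148 = 0.184342

Final: 0.184342


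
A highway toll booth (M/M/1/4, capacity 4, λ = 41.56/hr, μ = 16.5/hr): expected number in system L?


ρ = 41.56/16.5 = 2.5188
L = ρ[1 − (K+1)ρ^K + Kρ^(K+1)] / [(1−ρ)(1−ρ^(K+1))]
Numerator: 2.5188·(1 − 5·40.250046 + 4·101.381327) = 517.044385
Denominator: (-1.5188)·(-100.381327) = 152.457943
L = 517.044385/152.457943 = 3.3914

Final: 3.3914


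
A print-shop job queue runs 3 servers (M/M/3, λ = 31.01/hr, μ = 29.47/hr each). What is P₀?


a = λ/μ = 31.01/29.47 = 1.0523; ρ = a/c = 0.3508
Σ_{k=0}^{2} a^k/k! (terms k=0..2) = 1.00000 + 1.05226 + 0.55362 = 2.60588
Tail: a^3/(3!(1−ρ)) = 1.16510/(6·0.6492) = 0.29909
P₀ = 1/(2.60588 + 0.29909) = 1/2.90497 = 0.344238

Final: 0.344238


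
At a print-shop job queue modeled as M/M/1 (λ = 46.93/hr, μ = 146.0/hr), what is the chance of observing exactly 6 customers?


ρ = 46.93/146.0 = 0.3214
P_n = (1−ρ)·ρ^n = (1 − 0.3214)·0.3214^6 = 0.6786·0.001103 = 0.0007485

Final: 0.0007485


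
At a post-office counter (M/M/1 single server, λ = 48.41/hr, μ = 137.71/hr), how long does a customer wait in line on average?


ρ = 48.41/137.71 = 0.3515
Wq = ρ/(μ−λ) = 0.3515/(137.71 − 48.41) = 0.3515/89.30 = 0.003937 hr

Final: 0.003937 hr


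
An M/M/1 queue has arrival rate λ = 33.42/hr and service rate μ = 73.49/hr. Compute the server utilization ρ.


ρ = λ/μ = 33.42/73.49 = 0.4548

Final: 0.4548


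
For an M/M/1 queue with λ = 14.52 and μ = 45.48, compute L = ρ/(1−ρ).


ρ = λ/μ = 14.52/45.48 = 0.3193
L = ρ/(1−ρ) = 0.3193/(1 − 0.3193) = 0.3193/0.6807 = 0.4690

Final: 0.4690


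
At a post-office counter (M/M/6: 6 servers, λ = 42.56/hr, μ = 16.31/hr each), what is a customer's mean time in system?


a = 2.6094; ρ = 0.4349; P₀ = 0.073038
Lq = P₀·a^c·ρ/(c!(1−ρ)²) = 0.04362
Wq = Lq/λ = 0.04362/42.56 = 0.001025 hr
W = Wq + 1/μ = 0.001025 + 0.06131 = 0.06234 hr

Final: 0.06234 hr


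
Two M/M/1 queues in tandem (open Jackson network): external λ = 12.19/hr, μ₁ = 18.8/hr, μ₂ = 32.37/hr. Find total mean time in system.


Each node sees arrival rate λ = 12.19/hr (tandem ⇒ throughput preserved).
W₁ = 1/(μ₁−λ) = 1/(18.8−12.19) = 0.15129 hr
W₂ = 1/(μ₂−λ) = 1/(32.37−12.19) = 0.04955 hr
W_total = W₁ + W₂ = 0.15129 + 0.04955 = 0.20084 hr

Final: 0.20084 hr


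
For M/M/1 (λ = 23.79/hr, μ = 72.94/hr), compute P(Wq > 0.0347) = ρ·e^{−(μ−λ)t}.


ρ = 23.79/72.94 = 0.3262
P(Wq > t) = ρ·e^{−(μ−λ)t} = 0.3262·e^{−1.7055}
= 0.3262·0.181681 = 0.059257

Final: 0.059257


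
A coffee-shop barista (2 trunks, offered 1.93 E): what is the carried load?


B(2,1.93) = 0.388622 (Erlang-B)
Carried load = a(1 − B) = 1.93·(1 − 0.388622) = 1.93·0.611378 = 1.1800 E

Final: 1.1800 Erlangs


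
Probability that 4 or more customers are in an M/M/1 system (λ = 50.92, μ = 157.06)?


ρ = 50.92/157.06 = 0.3242
P(N ≥ n) = ρ^n = 0.3242^4 = 0.011048

Final: 0.011048


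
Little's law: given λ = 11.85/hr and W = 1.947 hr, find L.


L = λW = 11.85·1.947 = 23.0720

Final: 23.0720


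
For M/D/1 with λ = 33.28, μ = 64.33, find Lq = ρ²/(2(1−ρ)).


ρ = 33.28/64.33 = 0.5173
M/D/1: Lq = ρ²/(2(1−ρ)) = 0.2676/(2·0.4827) = 0.27724

Final: 0.27724


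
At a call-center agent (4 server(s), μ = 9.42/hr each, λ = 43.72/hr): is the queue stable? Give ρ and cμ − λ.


Total capacity cμ = 4·9.42 = 37.68/hr
ρ = λ/(cμ) = 43.72/37.68 = 1.1603
Stable ⇔ ρ < 1: NO
Spare capacity = cμ − λ = 37.68 − 43.72 = -6.04/hr

Final: ρ = 1.1603; unstable; margin = -6.04/hr


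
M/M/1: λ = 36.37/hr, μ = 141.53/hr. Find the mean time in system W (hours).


W = 1/(μ−λ) = 1/(141.53 − 36.37) = 1/105.16 = 0.009509 hr

Final: 0.009509 hr


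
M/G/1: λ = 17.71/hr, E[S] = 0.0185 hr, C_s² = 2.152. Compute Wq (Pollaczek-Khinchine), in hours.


ρ = λ·E[S] = 17.71·0.0185 = 0.3276
E[S²] = E[S]²(1+C_s²) = 0.0185²·(1+2.152) = 0.001079
Wq = λ·E[S²]/(2(1−ρ)) = 17.71·0.001079/(2·0.6724) = 0.01421 hr

Final: 0.01421 hr


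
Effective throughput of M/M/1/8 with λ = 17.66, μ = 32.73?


ρ = 0.5396; P_K = (1−ρ)ρ^8/(1−ρ^9) = 0.003321
λ_eff = λ(1 − P_K) = 17.66·(1 − 0.003321) = 17.66·0.996679 = 17.6014 /hr

Final: 17.6014 /hr


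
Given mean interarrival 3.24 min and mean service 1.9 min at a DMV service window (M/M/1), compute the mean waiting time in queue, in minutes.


λ = 60/3.24 = 18.5185 /hr
μ = 60/1.9 = 31.5789 /hr
ρ = λ/μ = 18.5185/31.5789 = 0.5864
Wq = ρ/(μ−λ) = 0.5864/(31.5789−18.5185) = 0.04490 hr
In minutes: 0.04490·60 = 2.694 min

Final: 2.694 min


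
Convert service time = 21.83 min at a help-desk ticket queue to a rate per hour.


μ = 1/(service time) in consistent units.
1 hour = 60 min, so μ = 60/21.83 = 2.7485 per hour

Final: 2.7485 /hr


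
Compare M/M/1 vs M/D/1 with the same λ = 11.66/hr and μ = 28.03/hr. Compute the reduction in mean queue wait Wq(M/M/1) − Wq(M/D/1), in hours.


ρ = 11.66/28.03 = 0.4160
Wq(M/M/1) = ρ/(μ−λ) = 0.4160/16.37 = 0.02541 hr
Wq(M/D/1) = ρ/(2(μ−λ)) = 0.01271 hr
Savings = 0.02541 − 0.01271 = 0.01271 hr

Final: 0.01271 hr


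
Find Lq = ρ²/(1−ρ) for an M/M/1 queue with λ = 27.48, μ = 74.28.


ρ = 27.48/74.28 = 0.3700
Lq = ρ²/(1−ρ) = 0.1369/0.6300 = 0.2172

Final: 0.2172


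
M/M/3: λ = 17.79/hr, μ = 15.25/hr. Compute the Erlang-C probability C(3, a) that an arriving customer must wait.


a = λ/μ = 1.1666; ρ = a/3 = 0.3889
P₀ = 0.304886 (from M/M/c formula)
C(c,a) = [a^c/(c!(1−ρ))]·P₀ = [1.58752/(6·0.6111)]·0.304886
= 0.43293·0.304886 = 0.131995

Final: 0.131995


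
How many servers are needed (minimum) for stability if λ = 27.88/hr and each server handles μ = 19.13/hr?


Stability requires cμ > λ ⇔ c > λ/μ.
λ/μ = 27.88/19.13 = 1.4574
Minimum integer c = ⌊1.4574⌋ + 1 = 2
Check: 2·19.13 = 38.26 > 27.88, while 1·19.13 = 19.13 ≤ 27.88

Final: 2 servers


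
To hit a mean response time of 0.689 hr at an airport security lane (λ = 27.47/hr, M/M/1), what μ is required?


W = 1/(μ−λ) ⇒ μ − λ = 1/W = 1/0.689 = 1.4514
μ = λ + 1/W = 27.47 + 1.4514 = 28.9214 per hr

Final: 28.9214 /hr


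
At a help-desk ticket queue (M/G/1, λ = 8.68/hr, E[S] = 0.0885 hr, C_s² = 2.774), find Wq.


ρ = λ·E[S] = 8.68·0.0885 = 0.7682
E[S²] = E[S]²(1+C_s²) = 0.0885²·(1+2.774) = 0.029559
Wq = λ·E[S²]/(2(1−ρ)) = 8.68·0.029559/(2·0.2318) = 0.55338 hr

Final: 0.55338 hr


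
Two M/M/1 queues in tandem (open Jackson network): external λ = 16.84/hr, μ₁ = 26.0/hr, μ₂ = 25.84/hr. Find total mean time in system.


Each node sees arrival rate λ = 16.84/hr (tandem ⇒ throughput preserved).
W₁ = 1/(μ₁−λ) = 1/(26.0−16.84) = 0.10917 hr
W₂ = 1/(μ₂−λ) = 1/(25.84−16.84) = 0.11111 hr
W_total = W₁ + W₂ = 0.10917 + 0.11111 = 0.22028 hr

Final: 0.22028 hr


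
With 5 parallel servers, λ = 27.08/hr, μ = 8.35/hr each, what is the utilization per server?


ρ = λ/(cμ) = 27.08/(5·8.35) = 27.08/41.75 = 0.6486

Final: 0.6486


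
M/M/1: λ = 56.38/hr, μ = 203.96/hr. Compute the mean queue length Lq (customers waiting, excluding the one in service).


ρ = 56.38/203.96 = 0.2764
Lq = ρ²/(1−ρ) = 0.07641/0.7236 = 0.1056

Final: 0.1056


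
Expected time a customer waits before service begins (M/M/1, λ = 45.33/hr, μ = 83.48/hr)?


ρ = 45.33/83.48 = 0.5430
Wq = ρ/(μ−λ) = 0.5430/(83.48 − 45.33) = 0.5430/38.15 = 0.01423 hr

Final: 0.01423 hr


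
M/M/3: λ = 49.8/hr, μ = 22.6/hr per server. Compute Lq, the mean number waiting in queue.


a = λ/μ = 2.2035; ρ = a/3 = 0.7345
P₀ = 0.080983
Lq = P₀·a^c·ρ / (c!·(1−ρ)²) = 0.080983·10.69948·0.7345/(6·0.07048)
= 1.50495

Final: 1.50495


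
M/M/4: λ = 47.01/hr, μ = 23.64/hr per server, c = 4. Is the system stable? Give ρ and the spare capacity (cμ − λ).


Total capacity cμ = 4·23.64 = 94.56/hr
ρ = λ/(cμ) = 47.01/94.56 = 0.4971
Stable ⇔ ρ < 1: YES
Spare capacity = cμ − λ = 94.56 − 47.01 = 47.55/hr

Final: ρ = 0.4971; stable; margin = 47.55/hr


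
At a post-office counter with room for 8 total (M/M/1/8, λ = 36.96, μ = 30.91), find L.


ρ = 36.96/30.91 = 1.1957
L = ρ[1 − (K+1)ρ^K + Kρ^(K+1)] / [(1−ρ)(1−ρ^(K+1))]
Numerator: 1.1957·(1 − 9·4.178916 + 8·4.996854) = 4.023131
Denominator: (-0.1957)·(-3.996854) = 0.782302
L = 4.023131/0.782302 = 5.1427

Final: 5.1427


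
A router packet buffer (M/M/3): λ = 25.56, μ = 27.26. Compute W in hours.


a = 0.9376; ρ = 0.3125; P₀ = 0.388037
Lq = P₀·a^c·ρ/(c!(1−ρ)²) = 0.03526
Wq = Lq/λ = 0.03526/25.56 = 0.001379 hr
W = Wq + 1/μ = 0.001379 + 0.03668 = 0.03806 hr

Final: 0.03806 hr


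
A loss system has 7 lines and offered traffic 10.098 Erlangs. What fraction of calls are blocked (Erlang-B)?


B(c,a) = (a^c/c!) / Σ_{k=0}^{c} a^k/k!
a^7/7! = 2124.305767
Σ terms (k=0..7): 1.00000 + 10.09800 + 50.98480 + 171.61484 + 433.24167 + 874.97488 + 1472.58273 + 2124.30577 = 5138.802693
B = 2124.305767/5138.802693 = 0.413385

Final: 0.413385


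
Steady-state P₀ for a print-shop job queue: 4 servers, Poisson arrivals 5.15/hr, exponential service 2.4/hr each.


a = λ/μ = 5.15/2.4 = 2.1458; ρ = a/c = 0.5365
Σ_{k=0}^{3} a^k/k! (terms k=0..3) = 1.00000 + 2.14583 + 2.30230 + 1.64678 = 7.09492
Tail: a^4/(4!(1−ρ)) = 21.20235/(24·0.4635) = 1.90583
P₀ = 1/(7.09492 + 1.90583) = 1/9.00075 = 0.111102

Final: 0.111102


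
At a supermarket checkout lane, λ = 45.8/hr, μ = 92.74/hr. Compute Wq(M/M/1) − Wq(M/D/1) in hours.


ρ = 45.8/92.74 = 0.4939
Wq(M/M/1) = ρ/(μ−λ) = 0.4939/46.94 = 0.01052 hr
Wq(M/D/1) = ρ/(2(μ−λ)) = 0.005260 hr
Savings = 0.01052 − 0.005260 = 0.005260 hr

Final: 0.005260 hr


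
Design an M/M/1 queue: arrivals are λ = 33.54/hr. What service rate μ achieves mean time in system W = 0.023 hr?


W = 1/(μ−λ) ⇒ μ − λ = 1/W = 1/0.023 = 43.4783
μ = λ + 1/W = 33.54 + 43.4783 = 77.0183 per hr

Final: 77.0183 /hr


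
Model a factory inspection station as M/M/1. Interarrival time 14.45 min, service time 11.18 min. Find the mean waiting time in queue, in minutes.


λ = 60/14.45 = 4.1522 /hr
μ = 60/11.18 = 5.3667 /hr
ρ = λ/μ = 4.1522/5.3667 = 0.7737
Wq = ρ/(μ−λ) = 0.7737/(5.3667−4.1522) = 0.63707 hr
In minutes: 0.63707·60 = 38.224 min

Final: 38.224 min


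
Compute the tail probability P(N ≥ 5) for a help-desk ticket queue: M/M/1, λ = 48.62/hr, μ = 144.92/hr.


ρ = 48.62/144.92 = 0.3355
P(N ≥ n) = ρ^n = 0.3355^5 = 0.004250

Final: 0.004250


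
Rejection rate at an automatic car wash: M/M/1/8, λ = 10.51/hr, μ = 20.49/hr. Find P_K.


ρ = λ/μ = 10.51/20.49 = 0.5129
P_K = (1−ρ)ρ^K/(1−ρ^(K+1)) = (0.4871·0.004792)/(1 − 0.002458)
= 0.002334/0.997542 = 0.002340

Final: 0.002340


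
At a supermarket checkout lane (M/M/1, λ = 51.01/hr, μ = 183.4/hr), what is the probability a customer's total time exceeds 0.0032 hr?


W ~ Exponential(μ−λ) for M/M/1.
μ − λ = 183.4 − 51.01 = 132.3900
P(W > t) = e^{−(μ−λ)t} = e^{−0.4236} = 0.654654

Final: 0.654654


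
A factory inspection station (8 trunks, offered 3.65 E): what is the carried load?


B(8,3.65) = 0.020567 (Erlang-B)
Carried load = a(1 − B) = 3.65·(1 − 0.020567) = 3.65·0.979433 = 3.5749 E

Final: 3.5749 Erlangs


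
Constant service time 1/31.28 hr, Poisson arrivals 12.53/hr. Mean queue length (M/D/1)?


ρ = 12.53/31.28 = 0.4006
M/D/1: Lq = ρ²/(2(1−ρ)) = 0.1605/(2·0.5994) = 0.13385

Final: 0.13385


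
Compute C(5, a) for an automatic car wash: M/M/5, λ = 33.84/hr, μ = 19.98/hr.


a = λ/μ = 1.6937; ρ = a/5 = 0.3387
P₀ = 0.183276 (from M/M/c formula)
C(c,a) = [a^c/(c!(1−ρ))]·P₀ = [13.93716/(120·0.6613)]·0.183276
= 0.17564·0.183276 = 0.032190

Final: 0.032190


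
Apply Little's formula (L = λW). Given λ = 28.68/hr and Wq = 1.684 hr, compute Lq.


Lq = λWq = 28.68·1.684 = 48.2971

Final: 48.2971


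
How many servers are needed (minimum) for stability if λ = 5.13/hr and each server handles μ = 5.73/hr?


Stability requires cμ > λ ⇔ c > λ/μ.
λ/μ = 5.13/5.73 = 0.8953
Minimum integer c = ⌊0.8953⌋ + 1 = 1
Check: 1·5.73 = 5.73 > 5.13, while 0·5.73 = 0.00 ≤ 5.13

Final: 1 servers


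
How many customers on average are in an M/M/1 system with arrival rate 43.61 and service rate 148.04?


ρ = λ/μ = 43.61/148.04 = 0.2946
L = ρ/(1−ρ) = 0.2946/(1 − 0.2946) = 0.2946/0.7054 = 0.4176

Final: 0.4176


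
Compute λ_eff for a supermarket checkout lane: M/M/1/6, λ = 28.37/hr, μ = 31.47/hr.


ρ = 0.9015; P_K = (1−ρ)ρ^6/(1−ρ^7) = 0.102445
λ_eff = λ(1 − P_K) = 28.37·(1 − 0.102445) = 28.37·0.897555 = 25.4636 /hr

Final: 25.4636 /hr


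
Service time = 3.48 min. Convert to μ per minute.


μ = 1/(service time) in consistent units.
1 minute = 1 min, so μ = 1/3.48 = 0.2874 per minute

Final: 0.2874 /min


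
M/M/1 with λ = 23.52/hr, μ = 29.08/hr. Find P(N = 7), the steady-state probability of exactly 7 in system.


ρ = 23.52/29.08 = 0.8088
P_n = (1−ρ)·ρ^n = (1 − 0.8088)·0.8088^7 = 0.1912·0.226413 = 0.043289

Final: 0.043289


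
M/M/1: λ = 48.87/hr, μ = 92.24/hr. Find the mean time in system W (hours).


W = 1/(μ−λ) = 1/(92.24 − 48.87) = 1/43.37 = 0.02306 hr

Final: 0.02306 hr


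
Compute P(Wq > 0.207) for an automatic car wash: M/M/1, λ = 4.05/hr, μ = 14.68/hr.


ρ = 4.05/14.68 = 0.2759
P(Wq > t) = ρ·e^{−(μ−λ)t} = 0.2759·e^{−2.2004}
= 0.2759·0.110758 = 0.030556

Final: 0.030556


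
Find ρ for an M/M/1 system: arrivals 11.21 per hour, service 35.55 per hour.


ρ = λ/μ = 11.21/35.55 = 0.3153

Final: 0.3153


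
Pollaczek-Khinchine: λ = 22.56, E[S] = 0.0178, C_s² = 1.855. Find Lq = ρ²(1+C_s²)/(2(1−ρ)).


ρ = λ·E[S] = 22.56·0.0178 = 0.4016
Lq = ρ²(1+C_s²)/(2(1−ρ)) = 0.1613·(1+1.855)/(2·0.5984)
= 0.1613·2.8550/1.1969 = 0.38466

Final: 0.38466


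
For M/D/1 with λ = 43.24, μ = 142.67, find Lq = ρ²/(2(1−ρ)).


ρ = 43.24/142.67 = 0.3031
M/D/1: Lq = ρ²/(2(1−ρ)) = 0.09186/(2·0.6969) = 0.06590

Final: 0.06590


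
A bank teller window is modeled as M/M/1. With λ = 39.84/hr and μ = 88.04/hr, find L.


ρ = λ/μ = 39.84/88.04 = 0.4525
L = ρ/(1−ρ) = 0.4525/(1 − 0.4525) = 0.4525/0.5475 = 0.8266

Final: 0.8266


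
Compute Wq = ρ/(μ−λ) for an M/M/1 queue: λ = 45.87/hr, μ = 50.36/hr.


ρ = 45.87/50.36 = 0.9108
Wq = ρ/(μ−λ) = 0.9108/(50.36 − 45.87) = 0.9108/4.49 = 0.2029 hr

Final: 0.2029 hr


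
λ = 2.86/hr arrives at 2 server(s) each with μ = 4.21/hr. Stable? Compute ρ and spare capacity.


Total capacity cμ = 2·4.21 = 8.42/hr
ρ = λ/(cμ) = 2.86/8.42 = 0.3397
Stable ⇔ ρ < 1: YES
Spare capacity = cμ − λ = 8.42 − 2.86 = 5.56/hr

Final: ρ = 0.3397; stable; margin = 5.56/hr


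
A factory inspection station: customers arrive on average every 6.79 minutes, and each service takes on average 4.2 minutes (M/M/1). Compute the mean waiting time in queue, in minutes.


λ = 60/6.79 = 8.8365 /hr
μ = 60/4.2 = 14.2857 /hr
ρ = λ/μ = 8.8365/14.2857 = 0.6186
Wq = ρ/(μ−λ) = 0.6186/(14.2857−8.8365) = 0.11351 hr
In minutes: 0.11351·60 = 6.811 min

Final: 6.811 min


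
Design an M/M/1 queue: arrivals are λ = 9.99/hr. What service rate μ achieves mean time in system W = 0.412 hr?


W = 1/(μ−λ) ⇒ μ − λ = 1/W = 1/0.412 = 2.4272
μ = λ + 1/W = 9.99 + 2.4272 = 12.4172 per hr

Final: 12.4172 /hr


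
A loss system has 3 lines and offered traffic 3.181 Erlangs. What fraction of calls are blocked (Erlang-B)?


B(c,a) = (a^c/c!) / Σ_{k=0}^{c} a^k/k!
a^3/3! = 5.364630
Σ terms (k=0..3): 1.00000 + 3.18100 + 5.05938 + 5.36463 = 14.605010
B = 5.364630/14.605010 = 0.367314

Final: 0.367314


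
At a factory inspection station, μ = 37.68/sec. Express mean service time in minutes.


Mean service time = 1/μ = 1/37.68 second = 0.02654 second
In minutes: 0.02654 × 0.0166667 = 0.0004423 min

Final: 0.0004423 min


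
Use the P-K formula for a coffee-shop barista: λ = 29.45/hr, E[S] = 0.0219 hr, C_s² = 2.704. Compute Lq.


ρ = λ·E[S] = 29.45·0.0219 = 0.6450
Lq = ρ²(1+C_s²)/(2(1−ρ)) = 0.4160·(1+2.704)/(2·0.3550)
= 0.4160·3.7040/0.7101 = 2.16978

Final: 2.16978


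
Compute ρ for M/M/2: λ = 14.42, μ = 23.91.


ρ = λ/(cμ) = 14.42/(2·23.91) = 14.42/47.82 = 0.3015

Final: 0.3015


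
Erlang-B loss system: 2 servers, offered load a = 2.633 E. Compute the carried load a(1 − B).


B(2,2.633) = 0.488263 (Erlang-B)
Carried load = a(1 − B) = 2.633·(1 − 0.488263) = 2.633·0.511737 = 1.3474 E

Final: 1.3474 Erlangs


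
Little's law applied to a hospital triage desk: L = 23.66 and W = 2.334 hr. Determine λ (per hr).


λ = L/W = 23.66/2.334 = 10.1371 /hr

Final: 10.1371 /hr


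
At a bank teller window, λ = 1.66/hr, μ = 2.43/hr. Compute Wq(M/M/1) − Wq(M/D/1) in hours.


ρ = 1.66/2.43 = 0.6831
Wq(M/M/1) = ρ/(μ−λ) = 0.6831/0.7700 = 0.88718 hr
Wq(M/D/1) = ρ/(2(μ−λ)) = 0.44359 hr
Savings = 0.88718 − 0.44359 = 0.44359 hr

Final: 0.44359 hr


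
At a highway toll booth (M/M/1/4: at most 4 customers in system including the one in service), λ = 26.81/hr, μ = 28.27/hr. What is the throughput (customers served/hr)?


ρ = 0.9484; P_K = (1−ρ)ρ^4/(1−ρ^5) = 0.179371
λ_eff = λ(1 − P_K) = 26.81·(1 − 0.179371) = 26.81·0.820629 = 22.0011 /hr

Final: 22.0011 /hr


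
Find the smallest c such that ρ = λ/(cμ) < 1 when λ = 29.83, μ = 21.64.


Stability requires cμ > λ ⇔ c > λ/μ.
λ/μ = 29.83/21.64 = 1.3785
Minimum integer c = ⌊1.3785⌋ + 1 = 2
Check: 2·21.64 = 43.28 > 29.83, while 1·21.64 = 21.64 ≤ 29.83

Final: 2 servers


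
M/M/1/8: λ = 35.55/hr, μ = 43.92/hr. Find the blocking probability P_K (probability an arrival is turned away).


ρ = λ/μ = 35.55/43.92 = 0.8094
P_K = (1−ρ)ρ^K/(1−ρ^(K+1)) = (0.1906·0.184255)/(1 − 0.149140)
= 0.035114/0.850860 = 0.041269

Final: 0.041269


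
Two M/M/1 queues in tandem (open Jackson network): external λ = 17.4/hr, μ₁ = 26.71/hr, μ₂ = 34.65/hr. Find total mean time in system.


Each node sees arrival rate λ = 17.4/hr (tandem ⇒ throughput preserved).
W₁ = 1/(μ₁−λ) = 1/(26.71−17.4) = 0.10741 hr
W₂ = 1/(μ₂−λ) = 1/(34.65−17.4) = 0.05797 hr
W_total = W₁ + W₂ = 0.10741 + 0.05797 = 0.16538 hr

Final: 0.16538 hr


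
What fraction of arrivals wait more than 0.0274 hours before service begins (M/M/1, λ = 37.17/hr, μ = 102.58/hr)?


ρ = 37.17/102.58 = 0.3624
P(Wq > t) = ρ·e^{−(μ−λ)t} = 0.3624·e^{−1.7922}
= 0.3624·0.166588 = 0.060363

Final: 0.060363


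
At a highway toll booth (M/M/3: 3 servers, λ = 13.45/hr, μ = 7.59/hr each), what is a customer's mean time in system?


a = 1.7721; ρ = 0.5907; P₀ = 0.151330
Lq = P₀·a^c·ρ/(c!(1−ρ)²) = 0.49485
Wq = Lq/λ = 0.49485/13.45 = 0.03679 hr
W = Wq + 1/μ = 0.03679 + 0.13175 = 0.16854 hr

Final: 0.16854 hr


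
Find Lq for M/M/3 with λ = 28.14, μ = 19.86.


a = λ/μ = 1.4169; ρ = a/3 = 0.4723
P₀ = 0.231524
Lq = P₀·a^c·ρ / (c!·(1−ρ)²) = 0.231524·2.84469·0.4723/(6·0.27846)
= 0.18618

Final: 0.18618


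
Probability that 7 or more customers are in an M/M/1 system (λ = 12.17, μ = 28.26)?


ρ = 12.17/28.26 = 0.4306
P(N ≥ n) = ρ^n = 0.4306^7 = 0.002747

Final: 0.002747


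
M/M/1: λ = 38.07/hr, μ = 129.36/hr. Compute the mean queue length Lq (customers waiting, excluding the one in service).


ρ = 38.07/129.36 = 0.2943
Lq = ρ²/(1−ρ) = 0.08661/0.7057 = 0.1227

Final: 0.1227


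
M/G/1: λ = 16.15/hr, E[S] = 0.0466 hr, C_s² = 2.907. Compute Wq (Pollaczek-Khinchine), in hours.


ρ = λ·E[S] = 16.15·0.0466 = 0.7526
E[S²] = E[S]²(1+C_s²) = 0.0466²·(1+2.907) = 0.008484
Wq = λ·E[S²]/(2(1−ρ)) = 16.15·0.008484/(2·0.2474) = 0.27691 hr

Final: 0.27691 hr


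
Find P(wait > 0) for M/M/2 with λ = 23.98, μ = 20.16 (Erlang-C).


a = λ/μ = 1.1895; ρ = a/2 = 0.5947
P₀ = 0.254121 (from M/M/c formula)
C(c,a) = [a^c/(c!(1−ρ))]·P₀ = [1.41487/(2·0.4053)]·0.254121
= 1.74564·0.254121 = 0.443605

Final: 0.443605


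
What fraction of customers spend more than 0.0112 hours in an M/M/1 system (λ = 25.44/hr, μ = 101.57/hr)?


W ~ Exponential(μ−λ) for M/M/1.
μ − λ = 101.57 − 25.44 = 76.1300
P(W > t) = e^{−(μ−λ)t} = e^{−0.8527} = 0.426281

Final: 0.426281


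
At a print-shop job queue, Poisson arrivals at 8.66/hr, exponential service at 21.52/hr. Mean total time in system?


W = 1/(μ−λ) = 1/(21.52 − 8.66) = 1/12.86 = 0.07776 hr

Final: 0.07776 hr


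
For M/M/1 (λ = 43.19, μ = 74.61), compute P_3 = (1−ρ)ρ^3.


ρ = 43.19/74.61 = 0.5789
P_n = (1−ρ)·ρ^n = (1 − 0.5789)·0.5789^3 = 0.4211·0.193981 = 0.081690

Final: 0.081690


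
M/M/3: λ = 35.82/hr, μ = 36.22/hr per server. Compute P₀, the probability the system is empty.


a = λ/μ = 35.82/36.22 = 0.9890; ρ = a/c = 0.3297
Σ_{k=0}^{2} a^k/k! (terms k=0..2) = 1.00000 + 0.98896 + 0.48902 = 2.47797
Tail: a^3/(3!(1−ρ)) = 0.96723/(6·0.6703) = 0.24048
P₀ = 1/(2.47797 + 0.24048) = 1/2.71845 = 0.367856

Final: 0.367856


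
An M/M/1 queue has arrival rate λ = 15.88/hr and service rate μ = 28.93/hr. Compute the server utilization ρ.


ρ = λ/μ = 15.88/28.93 = 0.5489

Final: 0.5489


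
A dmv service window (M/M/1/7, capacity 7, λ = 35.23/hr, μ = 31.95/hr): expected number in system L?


ρ = 35.23/31.95 = 1.1027
L = ρ[1 − (K+1)ρ^K + Kρ^(K+1)] / [(1−ρ)(1−ρ^(K+1))]
Numerator: 1.1027·(1 − 8·1.981949 + 7·2.185417) = 0.487734
Denominator: (-0.1027)·(-1.185417) = 0.121695
L = 0.487734/0.121695 = 4.0078

Final: 4.0078


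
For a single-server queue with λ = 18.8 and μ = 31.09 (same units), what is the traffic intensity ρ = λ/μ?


ρ = λ/μ = 18.8/31.09 = 0.6047

Final: 0.6047


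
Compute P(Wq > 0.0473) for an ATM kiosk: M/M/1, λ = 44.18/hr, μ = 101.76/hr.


ρ = 44.18/101.76 = 0.4342
P(Wq > t) = ρ·e^{−(μ−λ)t} = 0.4342·e^{−2.7235}
= 0.4342·0.065642 = 0.028499

Final: 0.028499


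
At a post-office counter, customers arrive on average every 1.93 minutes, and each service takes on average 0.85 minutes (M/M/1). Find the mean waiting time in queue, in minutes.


λ = 60/1.93 = 31.0881 /hr
μ = 60/0.85 = 70.5882 /hr
ρ = λ/μ = 31.0881/70.5882 = 0.4404
Wq = ρ/(μ−λ) = 0.4404/(70.5882−31.0881) = 0.01115 hr
In minutes: 0.01115·60 = 0.6690 min

Final: 0.6690 min


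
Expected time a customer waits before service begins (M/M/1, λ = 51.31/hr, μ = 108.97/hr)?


ρ = 51.31/108.97 = 0.4709
Wq = ρ/(μ−λ) = 0.4709/(108.97 − 51.31) = 0.4709/57.66 = 0.008166 hr

Final: 0.008166 hr


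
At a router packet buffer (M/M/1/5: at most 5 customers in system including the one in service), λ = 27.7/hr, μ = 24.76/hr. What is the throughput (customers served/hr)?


ρ = 1.1187; P_K = (1−ρ)ρ^5/(1−ρ^6) = 0.216635
λ_eff = λ(1 − P_K) = 27.7·(1 − 0.216635) = 27.7·0.783365 = 21.6992 /hr

Final: 21.6992 /hr


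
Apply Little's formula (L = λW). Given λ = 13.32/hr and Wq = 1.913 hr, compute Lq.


Lq = λWq = 13.32·1.913 = 25.4812

Final: 25.4812


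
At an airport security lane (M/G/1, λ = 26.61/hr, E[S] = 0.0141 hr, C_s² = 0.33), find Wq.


ρ = λ·E[S] = 26.61·0.0141 = 0.3752
E[S²] = E[S]²(1+C_s²) = 0.0141²·(1+0.33) = 0.0002644
Wq = λ·E[S²]/(2(1−ρ)) = 26.61·0.0002644/(2·0.6248) = 0.005631 hr

Final: 0.005631 hr


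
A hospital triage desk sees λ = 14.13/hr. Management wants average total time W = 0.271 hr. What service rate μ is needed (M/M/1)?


W = 1/(μ−λ) ⇒ μ − λ = 1/W = 1/0.271 = 3.6900
μ = λ + 1/W = 14.13 + 3.6900 = 17.8200 per hr

Final: 17.8200 /hr


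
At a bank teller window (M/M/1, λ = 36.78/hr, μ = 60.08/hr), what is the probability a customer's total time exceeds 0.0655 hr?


W ~ Exponential(μ−λ) for M/M/1.
μ − λ = 60.08 − 36.78 = 23.3000
P(W > t) = e^{−(μ−λ)t} = e^{−1.5261} = 0.217371

Final: 0.217371


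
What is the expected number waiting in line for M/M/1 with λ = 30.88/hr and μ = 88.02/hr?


ρ = 30.88/88.02 = 0.3508
Lq = ρ²/(1−ρ) = 0.1231/0.6492 = 0.1896

Final: 0.1896


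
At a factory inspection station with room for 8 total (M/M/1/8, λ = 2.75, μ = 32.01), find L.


ρ = 2.75/32.01 = 0.08591
L = ρ[1 − (K+1)ρ^K + Kρ^(K+1)] / [(1−ρ)(1−ρ^(K+1))]
Numerator: 0.08591·(1 − 9·0.000000002967 + 8·2.549e-10) = 0.085911
Denominator: (0.9141)·(1.000000) = 0.914089
L = 0.085911/0.914089 = 0.09398

Final: 0.09398


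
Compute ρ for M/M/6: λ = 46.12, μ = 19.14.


ρ = λ/(cμ) = 46.12/(6·19.14) = 46.12/114.84 = 0.4016

Final: 0.4016


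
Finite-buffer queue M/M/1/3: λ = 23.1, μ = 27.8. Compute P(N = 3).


ρ = λ/μ = 23.1/27.8 = 0.8309
P_K = (1−ρ)ρ^K/(1−ρ^(K+1)) = (0.1691·0.573722)/(1 − 0.476726)
= 0.096996/0.523274 = 0.185364

Final: 0.185364


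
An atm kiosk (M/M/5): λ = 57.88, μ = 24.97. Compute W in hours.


a = 2.3180; ρ = 0.4636; P₀ = 0.096873
Lq = P₀·a^c·ρ/(c!(1−ρ)²) = 0.08704
Wq = Lq/λ = 0.08704/57.88 = 0.001504 hr
W = Wq + 1/μ = 0.001504 + 0.04005 = 0.04155 hr

Final: 0.04155 hr


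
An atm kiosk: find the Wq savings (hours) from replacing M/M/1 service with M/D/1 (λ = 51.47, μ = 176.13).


ρ = 51.47/176.13 = 0.2922
Wq(M/M/1) = ρ/(μ−λ) = 0.2922/124.66 = 0.002344 hr
Wq(M/D/1) = ρ/(2(μ−λ)) = 0.001172 hr
Savings = 0.002344 − 0.001172 = 0.001172 hr

Final: 0.001172 hr


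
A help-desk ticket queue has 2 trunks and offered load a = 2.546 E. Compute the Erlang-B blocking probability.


B(c,a) = (a^c/c!) / Σ_{k=0}^{c} a^k/k!
a^2/2! = 3.241058
Σ terms (k=0..2): 1.00000 + 2.54600 + 3.24106 = 6.787058
B = 3.241058/6.787058 = 0.477535

Final: 0.477535


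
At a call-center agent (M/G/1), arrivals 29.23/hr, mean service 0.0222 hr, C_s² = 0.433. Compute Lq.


ρ = λ·E[S] = 29.23·0.0222 = 0.6489
Lq = ρ²(1+C_s²)/(2(1−ρ)) = 0.4211·(1+0.433)/(2·0.3511)
= 0.4211·1.4330/0.7022 = 0.85932

Final: 0.85932


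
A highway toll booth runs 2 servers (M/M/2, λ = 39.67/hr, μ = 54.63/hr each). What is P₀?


a = λ/μ = 39.67/54.63 = 0.7262; ρ = a/c = 0.3631
Σ_{k=0}^{1} a^k/k! (terms k=0..1) = 1.00000 + 0.72616 = 1.72616
Tail: a^2/(2!(1−ρ)) = 0.52731/(2·0.6369) = 0.41395
P₀ = 1/(1.72616 + 0.41395) = 1/2.14011 = 0.467267

Final: 0.467267


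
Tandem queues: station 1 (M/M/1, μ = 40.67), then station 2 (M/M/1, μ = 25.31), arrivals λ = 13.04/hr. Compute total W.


Each node sees arrival rate λ = 13.04/hr (tandem ⇒ throughput preserved).
W₁ = 1/(μ₁−λ) = 1/(40.67−13.04) = 0.03619 hr
W₂ = 1/(μ₂−λ) = 1/(25.31−13.04) = 0.08150 hr
W_total = W₁ + W₂ = 0.03619 + 0.08150 = 0.11769 hr

Final: 0.11769 hr


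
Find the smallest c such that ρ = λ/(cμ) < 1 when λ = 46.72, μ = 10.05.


Stability requires cμ > λ ⇔ c > λ/μ.
λ/μ = 46.72/10.05 = 4.6488
Minimum integer c = ⌊4.6488⌋ + 1 = 5
Check: 5·10.05 = 50.25 > 46.72, while 4·10.05 = 40.20 ≤ 46.72

Final: 5 servers


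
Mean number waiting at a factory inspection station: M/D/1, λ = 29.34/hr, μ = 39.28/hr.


ρ = 29.34/39.28 = 0.7469
M/D/1: Lq = ρ²/(2(1−ρ)) = 0.5579/(2·0.2531) = 1.10238

Final: 1.10238


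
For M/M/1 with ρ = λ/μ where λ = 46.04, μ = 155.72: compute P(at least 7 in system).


ρ = 46.04/155.72 = 0.2957
P(N ≥ n) = ρ^n = 0.2957^7 = 0.0001975

Final: 0.0001975


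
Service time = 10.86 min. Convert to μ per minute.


μ = 1/(service time) in consistent units.
1 minute = 1 min, so μ = 1/10.86 = 0.09208 per minute

Final: 0.09208 /min


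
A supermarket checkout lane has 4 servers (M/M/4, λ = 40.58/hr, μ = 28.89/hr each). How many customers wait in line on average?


a = λ/μ = 1.4046; ρ = a/4 = 0.3512
P₀ = 0.243723
Lq = P₀·a^c·ρ / (c!·(1−ρ)²) = 0.243723·3.89276·0.3512/(24·0.42099)
= 0.03297

Final: 0.03297


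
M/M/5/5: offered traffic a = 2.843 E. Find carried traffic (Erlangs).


B(5,2.843) = 0.096832 (Erlang-B)
Carried load = a(1 − B) = 2.843·(1 − 0.096832) = 2.843·0.903168 = 2.5677 E

Final: 2.5677 Erlangs


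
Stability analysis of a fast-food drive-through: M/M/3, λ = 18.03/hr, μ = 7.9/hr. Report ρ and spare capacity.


Total capacity cμ = 3·7.9 = 23.70/hr
ρ = λ/(cμ) = 18.03/23.70 = 0.7608
Stable ⇔ ρ < 1: YES
Spare capacity = cμ − λ = 23.70 − 18.03 = 5.67/hr

Final: ρ = 0.7608; stable; margin = 5.67/hr


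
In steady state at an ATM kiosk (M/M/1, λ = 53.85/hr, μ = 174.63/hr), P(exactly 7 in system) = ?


ρ = 53.85/174.63 = 0.3084
P_n = (1−ρ)·ρ^n = (1 − 0.3084)·0.3084^7 = 0.6916·0.0002651 = 0.0001834

Final: 0.0001834


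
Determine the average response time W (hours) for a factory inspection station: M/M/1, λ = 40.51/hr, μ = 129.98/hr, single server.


W = 1/(μ−λ) = 1/(129.98 − 40.51) = 1/89.47 = 0.01118 hr

Final: 0.01118 hr


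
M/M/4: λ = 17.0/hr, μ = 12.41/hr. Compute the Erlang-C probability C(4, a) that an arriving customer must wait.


a = λ/μ = 1.3699; ρ = a/4 = 0.3425
P₀ = 0.252545 (from M/M/c formula)
C(c,a) = [a^c/(c!(1−ρ))]·P₀ = [3.52134/(24·0.6575)]·0.252545
= 0.22314·0.252545 = 0.056353

Final: 0.056353


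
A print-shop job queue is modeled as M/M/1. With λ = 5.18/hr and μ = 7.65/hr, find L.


ρ = λ/μ = 5.18/7.65 = 0.6771
L = ρ/(1−ρ) = 0.6771/(1 − 0.6771) = 0.6771/0.3229 = 2.0972

Final: 2.0972


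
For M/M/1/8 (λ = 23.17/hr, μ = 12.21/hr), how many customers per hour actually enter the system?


ρ = 1.8976; P_K = (1−ρ)ρ^8/(1−ρ^9) = 0.474513
λ_eff = λ(1 − P_K) = 23.17·(1 − 0.474513) = 23.17·0.525487 = 12.1755 /hr

Final: 12.1755 /hr


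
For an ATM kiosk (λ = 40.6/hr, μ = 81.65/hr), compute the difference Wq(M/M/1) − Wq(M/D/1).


ρ = 40.6/81.65 = 0.4972
Wq(M/M/1) = ρ/(μ−λ) = 0.4972/41.05 = 0.01211 hr
Wq(M/D/1) = ρ/(2(μ−λ)) = 0.006057 hr
Savings = 0.01211 − 0.006057 = 0.006057 hr

Final: 0.006057 hr


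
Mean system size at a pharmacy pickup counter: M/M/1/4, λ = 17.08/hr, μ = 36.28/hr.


ρ = 17.08/36.28 = 0.4708
L = ρ[1 − (K+1)ρ^K + Kρ^(K+1)] / [(1−ρ)(1−ρ^(K+1))]
Numerator: 0.4708·(1 − 5·0.049123 + 4·0.023126) = 0.398702
Denominator: (0.5292)·(0.976874) = 0.516978
L = 0.398702/0.516978 = 0.7712

Final: 0.7712


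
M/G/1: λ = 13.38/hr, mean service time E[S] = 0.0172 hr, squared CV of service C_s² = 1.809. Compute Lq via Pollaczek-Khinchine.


ρ = λ·E[S] = 13.38·0.0172 = 0.2301
Lq = ρ²(1+C_s²)/(2(1−ρ)) = 0.05296·(1+1.809)/(2·0.7699)
= 0.05296·2.8090/1.5397 = 0.09662

Final: 0.09662


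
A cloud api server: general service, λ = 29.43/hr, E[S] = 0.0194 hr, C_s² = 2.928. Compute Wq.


ρ = λ·E[S] = 29.43·0.0194 = 0.5709
E[S²] = E[S]²(1+C_s²) = 0.0194²·(1+2.928) = 0.001478
Wq = λ·E[S²]/(2(1−ρ)) = 29.43·0.001478/(2·0.4291) = 0.05070 hr

Final: 0.05070 hr
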